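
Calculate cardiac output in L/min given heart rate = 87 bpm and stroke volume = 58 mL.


CO = HR * SV
CO = 87 * 58 / 1000
CO = 5.046 L/min


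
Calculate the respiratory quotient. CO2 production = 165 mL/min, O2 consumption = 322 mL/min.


RQ = VCO2 / VO2
RQ = 165 / 322
RQ = 0.5124


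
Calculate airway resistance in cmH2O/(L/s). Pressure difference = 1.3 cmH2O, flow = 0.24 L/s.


R = dP / flow
R = 1.3 / 0.24
R = 5.417 cmH2O/(L/s)


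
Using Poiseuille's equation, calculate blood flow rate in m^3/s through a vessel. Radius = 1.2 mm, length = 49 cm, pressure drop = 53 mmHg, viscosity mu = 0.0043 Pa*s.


Q = pi*r^4*dP / (8*mu*L)
r = 0.0012 m, L = 0.49 m
dP = 53 mmHg = 7066.066 Pa
Q = 2.7309e-06 m^3/s


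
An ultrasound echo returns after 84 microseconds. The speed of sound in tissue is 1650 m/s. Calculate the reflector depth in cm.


depth = c * t / 2
t = 84 us = 8.4000e-05 s
depth = 1650 * 8.4000e-05 / 2
depth = 0.0693 m = 6.93 cm


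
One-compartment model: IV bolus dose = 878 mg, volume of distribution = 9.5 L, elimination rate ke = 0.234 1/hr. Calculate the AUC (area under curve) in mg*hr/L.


C0 = Dose/Vd = 878/9.5 = 92.4211 mg/L
AUC = C0/ke = 92.4211/0.234
AUC = 395 mg*hr/L


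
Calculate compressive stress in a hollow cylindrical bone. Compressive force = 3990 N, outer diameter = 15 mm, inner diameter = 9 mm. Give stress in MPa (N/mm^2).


A = pi*(r_o^2 - r_i^2)
r_o = 7.5 mm, r_i = 4.5 mm
A = 113.097 mm^2
sigma = F/A = 3990 / 113.097
sigma = 35.28 MPa


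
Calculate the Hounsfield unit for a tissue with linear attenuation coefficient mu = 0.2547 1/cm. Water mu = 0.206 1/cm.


HU = ((mu_tissue - mu_water) / mu_water) * 1000
HU = ((0.2547 - 0.206) / 0.206) * 1000
HU = 236.4


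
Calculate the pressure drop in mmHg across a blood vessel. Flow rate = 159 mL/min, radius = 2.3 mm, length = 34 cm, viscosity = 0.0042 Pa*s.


dP = 8*mu*L*Q / (pi*r^4)
Q = 159 mL/min = 2.65e-06 m^3/s
dP = 344.352 Pa = 344.352 / 133.322 mmHg = 2.583 mmHg


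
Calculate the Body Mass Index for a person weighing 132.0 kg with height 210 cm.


BMI = weight / height^2
height = 210 cm = 2.1 m
BMI = 132.0 / 2.1^2
BMI = 29.93 kg/m^2


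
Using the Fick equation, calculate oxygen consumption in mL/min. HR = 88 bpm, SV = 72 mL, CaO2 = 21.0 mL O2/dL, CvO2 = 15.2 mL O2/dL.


CO = HR*SV = 88*72/1000 = 6.336 L/min
a-v O2 diff = 21.0 - 15.2 = 5.8 mL/dL
VO2 = CO * (CaO2-CvO2) * 10 dL/L
VO2 = 6.336 * 5.8 * 10
VO2 = 367.5 mL/min


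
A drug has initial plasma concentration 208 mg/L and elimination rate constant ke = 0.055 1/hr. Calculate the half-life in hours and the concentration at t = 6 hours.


t_half = ln(2) / ke = 0.693147 / 0.055 = 12.6 hr
C(t) = C0 * exp(-ke*t) = 208 * exp(-0.055*6)
C(6) = 149.5 mg/L


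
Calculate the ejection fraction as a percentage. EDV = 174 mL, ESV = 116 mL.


SV = EDV - ESV = 174 - 116 = 58 mL
EF = SV/EDV * 100 = 58/174 * 100
EF = 33.33%


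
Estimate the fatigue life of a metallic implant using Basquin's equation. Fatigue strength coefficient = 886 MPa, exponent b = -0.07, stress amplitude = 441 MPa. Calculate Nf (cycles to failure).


sigma_a = sigma_f' * (2Nf)^b
2Nf = (sigma_a/sigma_f')^(1/b)
2Nf = (441/886)^(1/-0.07)
2Nf = 21305.998
Nf = 1.065e+04


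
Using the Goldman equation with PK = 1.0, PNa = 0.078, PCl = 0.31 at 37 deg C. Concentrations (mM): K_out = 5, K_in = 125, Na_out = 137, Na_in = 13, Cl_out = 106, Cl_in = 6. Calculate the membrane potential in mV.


Vm = (RT/F)*ln((PK*Ko + PNa*Nao + PCl*Cli)/(PK*Ki + PNa*Nai + PCl*Clo))
Numer = 17.546, Denom = 158.874
Vm = -58.88 mV


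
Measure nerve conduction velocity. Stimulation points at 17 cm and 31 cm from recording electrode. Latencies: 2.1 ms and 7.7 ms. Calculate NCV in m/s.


Distance = (31 - 17) / 100 = 0.14 m
dt = (7.7 - 2.1) / 1000 = 0.0056 s
NCV = dist / dt = 25 m/s


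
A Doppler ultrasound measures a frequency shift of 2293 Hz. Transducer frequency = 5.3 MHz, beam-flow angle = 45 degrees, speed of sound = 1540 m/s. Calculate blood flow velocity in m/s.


v = fd * c / (2 * f0 * cos(theta))
v = 2293 * 1540 / (2 * 5.3000e+06 * cos(45))
v = 0.4711 m/s


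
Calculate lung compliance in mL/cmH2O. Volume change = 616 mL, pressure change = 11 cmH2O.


C = dV / dP
C = 616 / 11
C = 56 mL/cmH2O


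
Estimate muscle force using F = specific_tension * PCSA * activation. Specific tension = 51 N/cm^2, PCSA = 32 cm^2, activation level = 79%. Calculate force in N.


F = sigma * PCSA * activation
F = 51 * 32 * 0.79
F = 1289 N


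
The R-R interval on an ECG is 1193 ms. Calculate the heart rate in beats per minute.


HR = 60 / RR_interval(s)
RR = 1193 ms = 1.193 s
HR = 60 / 1.193 = 50.29 bpm


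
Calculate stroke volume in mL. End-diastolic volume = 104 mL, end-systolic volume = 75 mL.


SV = EDV - ESV
SV = 104 - 75
SV = 29 mL


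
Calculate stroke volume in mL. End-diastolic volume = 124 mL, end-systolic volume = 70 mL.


SV = EDV - ESV
SV = 124 - 70
SV = 54 mL


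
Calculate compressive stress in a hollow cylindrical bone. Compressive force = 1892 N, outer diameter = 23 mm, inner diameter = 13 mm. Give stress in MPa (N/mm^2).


A = pi*(r_o^2 - r_i^2)
r_o = 11.5 mm, r_i = 6.5 mm
A = 282.743 mm^2
sigma = F/A = 1892 / 282.743
sigma = 6.692 MPa


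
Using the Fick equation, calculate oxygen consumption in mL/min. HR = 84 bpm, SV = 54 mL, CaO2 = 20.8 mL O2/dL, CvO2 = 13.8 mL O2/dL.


CO = HR*SV = 84*54/1000 = 4.536 L/min
a-v O2 diff = 20.8 - 13.8 = 7 mL/dL
VO2 = CO * (CaO2-CvO2) * 10 dL/L
VO2 = 4.536 * 7 * 10
VO2 = 317.5 mL/min


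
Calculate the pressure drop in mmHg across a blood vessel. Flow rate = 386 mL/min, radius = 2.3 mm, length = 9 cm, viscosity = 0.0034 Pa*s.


dP = 8*mu*L*Q / (pi*r^4)
Q = 386 mL/min = 6.43333e-06 m^3/s
dP = 179.137 Pa = 179.137 / 133.322 mmHg = 1.344 mmHg


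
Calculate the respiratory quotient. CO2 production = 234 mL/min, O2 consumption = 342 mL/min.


RQ = VCO2 / VO2
RQ = 234 / 342
RQ = 0.6842


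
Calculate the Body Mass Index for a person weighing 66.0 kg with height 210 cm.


BMI = weight / height^2
height = 210 cm = 2.1 m
BMI = 66.0 / 2.1^2
BMI = 14.97 kg/m^2


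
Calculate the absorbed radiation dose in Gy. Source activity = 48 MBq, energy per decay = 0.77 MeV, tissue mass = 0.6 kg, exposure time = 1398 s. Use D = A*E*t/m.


A = 48 MBq = 4.8000e+07 Bq
E = 0.77 MeV = 1.23354e-13 J
D = A*E*t/m = 4.8000e+07*1.23354e-13*1398/0.6
D = 0.0138 Gy


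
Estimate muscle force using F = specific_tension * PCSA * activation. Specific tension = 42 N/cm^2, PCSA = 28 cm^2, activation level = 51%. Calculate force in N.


F = sigma * PCSA * activation
F = 42 * 28 * 0.51
F = 599.8 N


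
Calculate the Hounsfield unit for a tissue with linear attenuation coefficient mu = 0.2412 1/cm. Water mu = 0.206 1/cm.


HU = ((mu_tissue - mu_water) / mu_water) * 1000
HU = ((0.2412 - 0.206) / 0.206) * 1000
HU = 170.9


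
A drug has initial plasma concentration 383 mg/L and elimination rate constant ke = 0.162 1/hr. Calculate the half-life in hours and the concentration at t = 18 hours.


t_half = ln(2) / ke = 0.693147 / 0.162 = 4.279 hr
C(t) = C0 * exp(-ke*t) = 383 * exp(-0.162*18)
C(18) = 20.74 mg/L


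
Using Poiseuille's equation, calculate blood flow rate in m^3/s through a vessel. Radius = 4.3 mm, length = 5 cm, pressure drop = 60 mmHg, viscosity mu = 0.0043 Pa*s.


Q = pi*r^4*dP / (8*mu*L)
r = 0.0043 m, L = 0.05 m
dP = 60 mmHg = 7999.32 Pa
Q = 0.004995 m^3/s


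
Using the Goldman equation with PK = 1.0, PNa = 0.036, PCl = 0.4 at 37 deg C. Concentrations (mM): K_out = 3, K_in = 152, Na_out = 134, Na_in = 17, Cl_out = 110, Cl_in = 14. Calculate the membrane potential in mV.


Vm = (RT/F)*ln((PK*Ko + PNa*Nao + PCl*Cli)/(PK*Ki + PNa*Nai + PCl*Clo))
Numer = 13.424, Denom = 196.612
Vm = -71.74 mV


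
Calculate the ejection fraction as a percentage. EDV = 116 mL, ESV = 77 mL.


SV = EDV - ESV = 116 - 77 = 39 mL
EF = SV/EDV * 100 = 39/116 * 100
EF = 33.62%


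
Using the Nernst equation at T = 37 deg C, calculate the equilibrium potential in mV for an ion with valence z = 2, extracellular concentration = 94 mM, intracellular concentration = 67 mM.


E = (RT/(zF)) * ln(C_out/C_in)
T = 37 + 273.15 = 310.15 K
E = (8.314 * 310.15 / (2 * 96485)) * ln(94/67)
E = 4.525 mV


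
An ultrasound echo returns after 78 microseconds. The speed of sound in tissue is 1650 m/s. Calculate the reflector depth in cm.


depth = c * t / 2
t = 78 us = 7.8000e-05 s
depth = 1650 * 7.8000e-05 / 2
depth = 0.06435 m = 6.435 cm


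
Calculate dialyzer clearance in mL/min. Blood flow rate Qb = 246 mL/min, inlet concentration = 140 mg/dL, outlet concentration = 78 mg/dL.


K = Qb * (Cb_in - Cb_out) / Cb_in
K = 246 * (140 - 78) / 140
K = 108.9 mL/min


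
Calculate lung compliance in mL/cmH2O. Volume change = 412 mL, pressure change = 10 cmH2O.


C = dV / dP
C = 412 / 10
C = 41.2 mL/cmH2O


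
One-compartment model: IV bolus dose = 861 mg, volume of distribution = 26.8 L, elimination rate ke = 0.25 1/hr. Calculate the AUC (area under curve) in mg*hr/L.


C0 = Dose/Vd = 861/26.8 = 32.1269 mg/L
AUC = C0/ke = 32.1269/0.25
AUC = 128.5 mg*hr/L


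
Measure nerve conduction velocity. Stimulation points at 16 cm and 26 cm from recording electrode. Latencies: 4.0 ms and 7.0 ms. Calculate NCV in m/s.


Distance = (26 - 16) / 100 = 0.1 m
dt = (7.0 - 4.0) / 1000 = 0.003 s
NCV = dist / dt = 33.33 m/s


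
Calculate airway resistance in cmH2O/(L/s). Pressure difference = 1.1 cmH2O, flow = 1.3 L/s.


R = dP / flow
R = 1.1 / 1.3
R = 0.8462 cmH2O/(L/s)


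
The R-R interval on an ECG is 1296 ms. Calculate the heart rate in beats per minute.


HR = 60 / RR_interval(s)
RR = 1296 ms = 1.296 s
HR = 60 / 1.296 = 46.3 bpm


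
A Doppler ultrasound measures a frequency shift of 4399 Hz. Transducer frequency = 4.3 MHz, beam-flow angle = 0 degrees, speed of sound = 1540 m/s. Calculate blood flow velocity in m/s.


v = fd * c / (2 * f0 * cos(theta))
v = 4399 * 1540 / (2 * 4.3000e+06 * cos(0))
v = 0.7877 m/s


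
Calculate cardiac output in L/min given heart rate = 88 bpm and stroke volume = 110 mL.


CO = HR * SV
CO = 88 * 110 / 1000
CO = 9.68 L/min


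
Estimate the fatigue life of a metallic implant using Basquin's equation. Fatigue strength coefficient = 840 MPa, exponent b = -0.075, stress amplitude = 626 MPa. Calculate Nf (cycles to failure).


sigma_a = sigma_f' * (2Nf)^b
2Nf = (sigma_a/sigma_f')^(1/b)
2Nf = (626/840)^(1/-0.075)
2Nf = 50.435079
Nf = 25.22


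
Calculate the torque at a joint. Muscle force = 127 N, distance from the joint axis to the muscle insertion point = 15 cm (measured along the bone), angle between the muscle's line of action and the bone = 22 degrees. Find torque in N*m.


Torque = F * d * sin(theta)   (moment arm = d*sin(theta))
d = 15 cm = 0.15 m
Torque = 127 * 0.15 * sin(22)
Torque = 7.136 N*m


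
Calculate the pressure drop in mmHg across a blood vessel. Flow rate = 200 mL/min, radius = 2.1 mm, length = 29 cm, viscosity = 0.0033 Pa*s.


dP = 8*mu*L*Q / (pi*r^4)
Q = 200 mL/min = 3.33333e-06 m^3/s
dP = 417.689 Pa = 417.689 / 133.322 mmHg = 3.133 mmHg


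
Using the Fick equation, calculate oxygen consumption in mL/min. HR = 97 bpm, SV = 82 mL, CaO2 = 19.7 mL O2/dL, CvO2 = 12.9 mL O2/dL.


CO = HR*SV = 97*82/1000 = 7.954 L/min
a-v O2 diff = 19.7 - 12.9 = 6.8 mL/dL
VO2 = CO * (CaO2-CvO2) * 10 dL/L
VO2 = 7.954 * 6.8 * 10
VO2 = 540.9 mL/min


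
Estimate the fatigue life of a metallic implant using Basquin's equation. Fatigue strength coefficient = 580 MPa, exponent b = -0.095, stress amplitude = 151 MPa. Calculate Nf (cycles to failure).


sigma_a = sigma_f' * (2Nf)^b
2Nf = (sigma_a/sigma_f')^(1/b)
2Nf = (151/580)^(1/-0.095)
2Nf = 1419437.5
Nf = 7.097e+05


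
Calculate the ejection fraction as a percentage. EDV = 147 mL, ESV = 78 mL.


SV = EDV - ESV = 147 - 78 = 69 mL
EF = SV/EDV * 100 = 69/147 * 100
EF = 46.94%


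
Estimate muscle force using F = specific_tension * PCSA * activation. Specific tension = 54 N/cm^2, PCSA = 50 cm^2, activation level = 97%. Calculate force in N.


F = sigma * PCSA * activation
F = 54 * 50 * 0.97
F = 2619 N


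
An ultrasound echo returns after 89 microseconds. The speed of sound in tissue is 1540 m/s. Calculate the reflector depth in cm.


depth = c * t / 2
t = 89 us = 8.9000e-05 s
depth = 1540 * 8.9000e-05 / 2
depth = 0.06853 m = 6.853 cm


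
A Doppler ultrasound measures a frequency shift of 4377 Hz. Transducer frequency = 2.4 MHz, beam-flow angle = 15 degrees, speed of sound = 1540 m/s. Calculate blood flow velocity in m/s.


v = fd * c / (2 * f0 * cos(theta))
v = 4377 * 1540 / (2 * 2.4000e+06 * cos(15))
v = 1.454 m/s


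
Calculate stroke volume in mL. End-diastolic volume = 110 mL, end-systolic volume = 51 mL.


SV = EDV - ESV
SV = 110 - 51
SV = 59 mL


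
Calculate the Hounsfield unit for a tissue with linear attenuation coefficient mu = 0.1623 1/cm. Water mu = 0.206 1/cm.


HU = ((mu_tissue - mu_water) / mu_water) * 1000
HU = ((0.1623 - 0.206) / 0.206) * 1000
HU = -212.1


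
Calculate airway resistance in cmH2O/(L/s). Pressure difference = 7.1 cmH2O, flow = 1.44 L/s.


R = dP / flow
R = 7.1 / 1.44
R = 4.931 cmH2O/(L/s)


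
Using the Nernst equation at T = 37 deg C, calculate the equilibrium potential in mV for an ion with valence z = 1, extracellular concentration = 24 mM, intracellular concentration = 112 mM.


E = (RT/(zF)) * ln(C_out/C_in)
T = 37 + 273.15 = 310.15 K
E = (8.314 * 310.15 / (1 * 96485)) * ln(24/112)
E = -41.17 mV


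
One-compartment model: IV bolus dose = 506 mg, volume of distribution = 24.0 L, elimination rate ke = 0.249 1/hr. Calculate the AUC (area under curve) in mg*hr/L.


C0 = Dose/Vd = 506/24.0 = 21.0833 mg/L
AUC = C0/ke = 21.0833/0.249
AUC = 84.67 mg*hr/L


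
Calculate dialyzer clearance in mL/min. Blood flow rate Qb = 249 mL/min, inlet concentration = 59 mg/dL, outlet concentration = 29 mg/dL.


K = Qb * (Cb_in - Cb_out) / Cb_in
K = 249 * (59 - 29) / 59
K = 126.6 mL/min


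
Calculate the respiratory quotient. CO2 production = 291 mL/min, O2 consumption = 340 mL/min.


RQ = VCO2 / VO2
RQ = 291 / 340
RQ = 0.8559


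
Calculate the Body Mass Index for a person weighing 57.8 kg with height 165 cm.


BMI = weight / height^2
height = 165 cm = 1.65 m
BMI = 57.8 / 1.65^2
BMI = 21.23 kg/m^2


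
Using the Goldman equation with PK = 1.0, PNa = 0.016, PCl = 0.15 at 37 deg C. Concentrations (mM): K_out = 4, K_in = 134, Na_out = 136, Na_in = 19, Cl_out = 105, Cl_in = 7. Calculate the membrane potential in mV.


Vm = (RT/F)*ln((PK*Ko + PNa*Nao + PCl*Cli)/(PK*Ki + PNa*Nai + PCl*Clo))
Numer = 7.226, Denom = 150.054
Vm = -81.07 mV


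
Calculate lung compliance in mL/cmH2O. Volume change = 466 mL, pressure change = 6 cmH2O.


C = dV / dP
C = 466 / 6
C = 77.67 mL/cmH2O


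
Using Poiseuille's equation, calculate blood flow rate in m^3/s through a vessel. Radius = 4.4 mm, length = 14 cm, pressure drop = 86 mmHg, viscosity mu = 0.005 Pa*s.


Q = pi*r^4*dP / (8*mu*L)
r = 0.0044 m, L = 0.14 m
dP = 86 mmHg = 11465.692 Pa
Q = 0.002411 m^3/s


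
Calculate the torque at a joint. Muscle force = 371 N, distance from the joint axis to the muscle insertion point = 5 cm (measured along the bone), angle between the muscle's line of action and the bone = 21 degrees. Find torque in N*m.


Torque = F * d * sin(theta)   (moment arm = d*sin(theta))
d = 5 cm = 0.05 m
Torque = 371 * 0.05 * sin(21)
Torque = 6.648 N*m


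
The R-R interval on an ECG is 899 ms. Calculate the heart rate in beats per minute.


HR = 60 / RR_interval(s)
RR = 899 ms = 0.899 s
HR = 60 / 0.899 = 66.74 bpm


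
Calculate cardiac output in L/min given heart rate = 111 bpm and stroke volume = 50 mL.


CO = HR * SV
CO = 111 * 50 / 1000
CO = 5.55 L/min


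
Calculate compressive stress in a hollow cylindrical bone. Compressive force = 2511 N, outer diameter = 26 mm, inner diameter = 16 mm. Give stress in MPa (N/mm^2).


A = pi*(r_o^2 - r_i^2)
r_o = 13 mm, r_i = 8 mm
A = 329.867 mm^2
sigma = F/A = 2511 / 329.867
sigma = 7.612 MPa


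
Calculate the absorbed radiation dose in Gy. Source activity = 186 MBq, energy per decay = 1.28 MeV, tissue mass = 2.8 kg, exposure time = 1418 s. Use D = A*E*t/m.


A = 186 MBq = 1.8600e+08 Bq
E = 1.28 MeV = 2.05056e-13 J
D = A*E*t/m = 1.8600e+08*2.05056e-13*1418/2.8
D = 0.01932 Gy


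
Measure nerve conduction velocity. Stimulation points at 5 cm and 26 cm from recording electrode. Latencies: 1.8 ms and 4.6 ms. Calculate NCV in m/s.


Distance = (26 - 5) / 100 = 0.21 m
dt = (4.6 - 1.8) / 1000 = 0.0028 s
NCV = dist / dt = 75 m/s


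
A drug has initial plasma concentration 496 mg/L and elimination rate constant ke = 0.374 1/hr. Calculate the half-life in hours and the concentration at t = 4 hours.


t_half = ln(2) / ke = 0.693147 / 0.374 = 1.853 hr
C(t) = C0 * exp(-ke*t) = 496 * exp(-0.374*4)
C(4) = 111.1 mg/L


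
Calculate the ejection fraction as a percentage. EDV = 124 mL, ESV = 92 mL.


SV = EDV - ESV = 124 - 92 = 32 mL
EF = SV/EDV * 100 = 32/124 * 100
EF = 25.81%


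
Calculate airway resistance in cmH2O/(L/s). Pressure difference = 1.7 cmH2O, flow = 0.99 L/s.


R = dP / flow
R = 1.7 / 0.99
R = 1.717 cmH2O/(L/s)


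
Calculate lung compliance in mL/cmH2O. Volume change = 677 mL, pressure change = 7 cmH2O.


C = dV / dP
C = 677 / 7
C = 96.71 mL/cmH2O


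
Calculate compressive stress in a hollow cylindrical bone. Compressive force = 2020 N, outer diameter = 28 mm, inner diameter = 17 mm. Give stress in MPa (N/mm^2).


A = pi*(r_o^2 - r_i^2)
r_o = 14 mm, r_i = 8.5 mm
A = 388.772 mm^2
sigma = F/A = 2020 / 388.772
sigma = 5.196 MPa


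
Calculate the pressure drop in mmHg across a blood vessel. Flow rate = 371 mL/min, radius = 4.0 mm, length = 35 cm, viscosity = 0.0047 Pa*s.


dP = 8*mu*L*Q / (pi*r^4)
Q = 371 mL/min = 6.18333e-06 m^3/s
dP = 101.179 Pa = 101.179 / 133.322 mmHg = 0.7589 mmHg


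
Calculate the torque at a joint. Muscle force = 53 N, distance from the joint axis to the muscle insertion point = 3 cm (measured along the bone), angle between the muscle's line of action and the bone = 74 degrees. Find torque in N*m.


Torque = F * d * sin(theta)   (moment arm = d*sin(theta))
d = 3 cm = 0.03 m
Torque = 53 * 0.03 * sin(74)
Torque = 1.528 N*m


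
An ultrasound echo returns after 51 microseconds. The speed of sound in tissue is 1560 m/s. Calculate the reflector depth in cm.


depth = c * t / 2
t = 51 us = 5.1000e-05 s
depth = 1560 * 5.1000e-05 / 2
depth = 0.03978 m = 3.978 cm


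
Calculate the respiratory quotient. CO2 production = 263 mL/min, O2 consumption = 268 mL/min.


RQ = VCO2 / VO2
RQ = 263 / 268
RQ = 0.9813


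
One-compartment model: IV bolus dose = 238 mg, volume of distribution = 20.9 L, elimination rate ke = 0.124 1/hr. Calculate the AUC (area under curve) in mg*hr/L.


C0 = Dose/Vd = 238/20.9 = 11.3876 mg/L
AUC = C0/ke = 11.3876/0.124
AUC = 91.84 mg*hr/L


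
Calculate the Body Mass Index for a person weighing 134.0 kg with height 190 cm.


BMI = weight / height^2
height = 190 cm = 1.9 m
BMI = 134.0 / 1.9^2
BMI = 37.12 kg/m^2


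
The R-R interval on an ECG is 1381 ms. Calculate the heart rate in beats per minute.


HR = 60 / RR_interval(s)
RR = 1381 ms = 1.381 s
HR = 60 / 1.381 = 43.45 bpm


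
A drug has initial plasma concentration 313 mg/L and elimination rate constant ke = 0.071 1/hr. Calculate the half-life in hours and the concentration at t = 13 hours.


t_half = ln(2) / ke = 0.693147 / 0.071 = 9.763 hr
C(t) = C0 * exp(-ke*t) = 313 * exp(-0.071*13)
C(13) = 124.4 mg/L


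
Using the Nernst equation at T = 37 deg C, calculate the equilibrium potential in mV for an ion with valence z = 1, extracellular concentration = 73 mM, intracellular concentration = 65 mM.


E = (RT/(zF)) * ln(C_out/C_in)
T = 37 + 273.15 = 310.15 K
E = (8.314 * 310.15 / (1 * 96485)) * ln(73/65)
E = 3.102 mV


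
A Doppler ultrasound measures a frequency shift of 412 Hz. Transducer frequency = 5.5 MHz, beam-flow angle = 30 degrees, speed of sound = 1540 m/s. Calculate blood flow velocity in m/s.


v = fd * c / (2 * f0 * cos(theta))
v = 412 * 1540 / (2 * 5.5000e+06 * cos(30))
v = 0.0666 m/s


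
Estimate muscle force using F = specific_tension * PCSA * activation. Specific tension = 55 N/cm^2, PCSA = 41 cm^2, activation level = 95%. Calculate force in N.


F = sigma * PCSA * activation
F = 55 * 41 * 0.95
F = 2142 N


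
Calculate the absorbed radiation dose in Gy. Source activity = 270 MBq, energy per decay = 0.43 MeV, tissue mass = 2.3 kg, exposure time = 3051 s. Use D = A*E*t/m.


A = 270 MBq = 2.7000e+08 Bq
E = 0.43 MeV = 6.8886e-14 J
D = A*E*t/m = 2.7000e+08*6.8886e-14*3051/2.3
D = 0.02467 Gy


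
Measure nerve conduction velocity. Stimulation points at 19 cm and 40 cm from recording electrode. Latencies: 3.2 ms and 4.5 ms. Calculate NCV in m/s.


Distance = (40 - 19) / 100 = 0.21 m
dt = (4.5 - 3.2) / 1000 = 0.0013 s
NCV = dist / dt = 161.5 m/s


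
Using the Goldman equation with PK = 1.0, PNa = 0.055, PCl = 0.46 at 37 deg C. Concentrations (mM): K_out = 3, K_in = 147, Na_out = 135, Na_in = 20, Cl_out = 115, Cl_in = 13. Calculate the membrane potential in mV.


Vm = (RT/F)*ln((PK*Ko + PNa*Nao + PCl*Cli)/(PK*Ki + PNa*Nai + PCl*Clo))
Numer = 16.405, Denom = 201
Vm = -66.97 mV


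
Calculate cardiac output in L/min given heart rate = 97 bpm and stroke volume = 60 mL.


CO = HR * SV
CO = 97 * 60 / 1000
CO = 5.82 L/min


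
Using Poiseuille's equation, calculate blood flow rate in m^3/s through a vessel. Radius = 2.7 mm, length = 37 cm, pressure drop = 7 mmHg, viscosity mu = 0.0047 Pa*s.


Q = pi*r^4*dP / (8*mu*L)
r = 0.0027 m, L = 0.37 m
dP = 7 mmHg = 933.254 Pa
Q = 1.1200e-05 m^3/s


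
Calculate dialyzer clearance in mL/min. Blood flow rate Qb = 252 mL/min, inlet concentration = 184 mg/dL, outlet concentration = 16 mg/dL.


K = Qb * (Cb_in - Cb_out) / Cb_in
K = 252 * (184 - 16) / 184
K = 230.1 mL/min


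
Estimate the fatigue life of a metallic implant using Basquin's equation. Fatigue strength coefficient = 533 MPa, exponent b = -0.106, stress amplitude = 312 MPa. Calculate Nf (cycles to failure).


sigma_a = sigma_f' * (2Nf)^b
2Nf = (sigma_a/sigma_f')^(1/b)
2Nf = (312/533)^(1/-0.106)
2Nf = 156.34402
Nf = 78.17


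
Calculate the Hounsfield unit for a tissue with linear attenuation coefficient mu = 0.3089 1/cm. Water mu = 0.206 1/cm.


HU = ((mu_tissue - mu_water) / mu_water) * 1000
HU = ((0.3089 - 0.206) / 0.206) * 1000
HU = 499.5


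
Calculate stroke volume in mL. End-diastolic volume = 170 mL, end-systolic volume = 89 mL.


SV = EDV - ESV
SV = 170 - 89
SV = 81 mL


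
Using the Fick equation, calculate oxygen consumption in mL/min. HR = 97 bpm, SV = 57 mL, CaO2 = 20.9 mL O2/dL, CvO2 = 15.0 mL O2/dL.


CO = HR*SV = 97*57/1000 = 5.529 L/min
a-v O2 diff = 20.9 - 15.0 = 5.9 mL/dL
VO2 = CO * (CaO2-CvO2) * 10 dL/L
VO2 = 5.529 * 5.9 * 10
VO2 = 326.2 mL/min


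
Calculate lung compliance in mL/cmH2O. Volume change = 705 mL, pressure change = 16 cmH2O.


C = dV / dP
C = 705 / 16
C = 44.06 mL/cmH2O


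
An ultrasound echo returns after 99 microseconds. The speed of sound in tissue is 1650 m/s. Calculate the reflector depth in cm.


depth = c * t / 2
t = 99 us = 9.9000e-05 s
depth = 1650 * 9.9000e-05 / 2
depth = 0.081675 m = 8.1675 cm


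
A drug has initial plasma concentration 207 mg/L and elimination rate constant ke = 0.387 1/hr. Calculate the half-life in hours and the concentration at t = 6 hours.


t_half = ln(2) / ke = 0.693147 / 0.387 = 1.791 hr
C(t) = C0 * exp(-ke*t) = 207 * exp(-0.387*6)
C(6) = 20.3 mg/L


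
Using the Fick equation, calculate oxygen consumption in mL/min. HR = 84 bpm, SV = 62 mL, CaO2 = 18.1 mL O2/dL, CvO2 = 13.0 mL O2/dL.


CO = HR*SV = 84*62/1000 = 5.208 L/min
a-v O2 diff = 18.1 - 13.0 = 5.1 mL/dL
VO2 = CO * (CaO2-CvO2) * 10 dL/L
VO2 = 5.208 * 5.1 * 10
VO2 = 265.6 mL/min


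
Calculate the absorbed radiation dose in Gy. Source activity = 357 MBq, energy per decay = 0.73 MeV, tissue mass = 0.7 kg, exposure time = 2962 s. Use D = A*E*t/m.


A = 357 MBq = 3.5700e+08 Bq
E = 0.73 MeV = 1.16946e-13 J
D = A*E*t/m = 3.5700e+08*1.16946e-13*2962/0.7
D = 0.1767 Gy


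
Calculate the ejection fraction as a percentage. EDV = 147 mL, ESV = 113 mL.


SV = EDV - ESV = 147 - 113 = 34 mL
EF = SV/EDV * 100 = 34/147 * 100
EF = 23.13%


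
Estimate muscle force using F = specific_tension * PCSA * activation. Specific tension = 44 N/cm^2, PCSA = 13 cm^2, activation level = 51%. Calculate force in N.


F = sigma * PCSA * activation
F = 44 * 13 * 0.51
F = 291.7 N


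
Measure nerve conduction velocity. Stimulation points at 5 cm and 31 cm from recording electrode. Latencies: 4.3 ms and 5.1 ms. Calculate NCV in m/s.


Distance = (31 - 5) / 100 = 0.26 m
dt = (5.1 - 4.3) / 1000 = 8.0000e-04 s
NCV = dist / dt = 325 m/s


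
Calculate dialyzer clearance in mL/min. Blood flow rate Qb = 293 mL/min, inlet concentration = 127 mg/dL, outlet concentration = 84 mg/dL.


K = Qb * (Cb_in - Cb_out) / Cb_in
K = 293 * (127 - 84) / 127
K = 99.2 mL/min


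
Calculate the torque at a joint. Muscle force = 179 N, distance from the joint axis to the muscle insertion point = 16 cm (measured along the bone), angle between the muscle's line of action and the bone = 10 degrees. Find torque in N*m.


Torque = F * d * sin(theta)   (moment arm = d*sin(theta))
d = 16 cm = 0.16 m
Torque = 179 * 0.16 * sin(10)
Torque = 4.973 N*m


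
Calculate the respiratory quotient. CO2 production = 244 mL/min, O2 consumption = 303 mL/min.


RQ = VCO2 / VO2
RQ = 244 / 303
RQ = 0.8053


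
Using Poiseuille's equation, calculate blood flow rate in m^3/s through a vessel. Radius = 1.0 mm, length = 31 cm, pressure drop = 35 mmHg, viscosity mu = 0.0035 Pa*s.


Q = pi*r^4*dP / (8*mu*L)
r = 0.001 m, L = 0.31 m
dP = 35 mmHg = 4666.27 Pa
Q = 1.6889e-06 m^3/s


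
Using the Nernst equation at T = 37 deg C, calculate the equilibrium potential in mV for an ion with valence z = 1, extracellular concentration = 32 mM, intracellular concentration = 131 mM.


E = (RT/(zF)) * ln(C_out/C_in)
T = 37 + 273.15 = 310.15 K
E = (8.314 * 310.15 / (1 * 96485)) * ln(32/131)
E = -37.67 mV


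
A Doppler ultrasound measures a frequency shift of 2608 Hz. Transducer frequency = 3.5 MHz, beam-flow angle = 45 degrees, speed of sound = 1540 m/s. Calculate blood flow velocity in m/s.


v = fd * c / (2 * f0 * cos(theta))
v = 2608 * 1540 / (2 * 3.5000e+06 * cos(45))
v = 0.8114 m/s


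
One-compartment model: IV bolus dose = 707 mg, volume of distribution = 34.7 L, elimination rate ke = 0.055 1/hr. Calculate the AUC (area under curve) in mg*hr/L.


C0 = Dose/Vd = 707/34.7 = 20.3746 mg/L
AUC = C0/ke = 20.3746/0.055
AUC = 370.4 mg*hr/L


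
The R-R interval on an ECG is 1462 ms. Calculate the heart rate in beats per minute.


HR = 60 / RR_interval(s)
RR = 1462 ms = 1.462 s
HR = 60 / 1.462 = 41.04 bpm


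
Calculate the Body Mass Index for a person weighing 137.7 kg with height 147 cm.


BMI = weight / height^2
height = 147 cm = 1.47 m
BMI = 137.7 / 1.47^2
BMI = 63.72 kg/m^2


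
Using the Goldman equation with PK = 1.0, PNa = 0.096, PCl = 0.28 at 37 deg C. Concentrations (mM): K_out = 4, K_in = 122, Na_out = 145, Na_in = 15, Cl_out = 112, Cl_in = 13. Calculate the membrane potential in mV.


Vm = (RT/F)*ln((PK*Ko + PNa*Nao + PCl*Cli)/(PK*Ki + PNa*Nai + PCl*Clo))
Numer = 21.56, Denom = 154.8
Vm = -52.68 mV


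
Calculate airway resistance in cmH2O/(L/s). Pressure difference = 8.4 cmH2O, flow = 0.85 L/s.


R = dP / flow
R = 8.4 / 0.85
R = 9.882 cmH2O/(L/s)


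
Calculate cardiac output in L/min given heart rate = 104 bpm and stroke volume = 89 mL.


CO = HR * SV
CO = 104 * 89 / 1000
CO = 9.256 L/min


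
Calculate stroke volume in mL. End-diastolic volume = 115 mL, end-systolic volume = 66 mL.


SV = EDV - ESV
SV = 115 - 66
SV = 49 mL


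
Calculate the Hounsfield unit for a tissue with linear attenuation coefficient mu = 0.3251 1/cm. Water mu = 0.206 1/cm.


HU = ((mu_tissue - mu_water) / mu_water) * 1000
HU = ((0.3251 - 0.206) / 0.206) * 1000
HU = 578.2


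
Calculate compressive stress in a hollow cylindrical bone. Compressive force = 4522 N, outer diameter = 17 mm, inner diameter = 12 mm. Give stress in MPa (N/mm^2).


A = pi*(r_o^2 - r_i^2)
r_o = 8.5 mm, r_i = 6 mm
A = 113.883 mm^2
sigma = F/A = 4522 / 113.883
sigma = 39.71 MPa


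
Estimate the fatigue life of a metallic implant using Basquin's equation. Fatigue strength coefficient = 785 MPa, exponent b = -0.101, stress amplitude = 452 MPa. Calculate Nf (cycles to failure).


sigma_a = sigma_f' * (2Nf)^b
2Nf = (sigma_a/sigma_f')^(1/b)
2Nf = (452/785)^(1/-0.101)
2Nf = 236.36135
Nf = 118.2


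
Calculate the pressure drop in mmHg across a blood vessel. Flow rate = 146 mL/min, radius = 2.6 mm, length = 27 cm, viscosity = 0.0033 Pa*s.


dP = 8*mu*L*Q / (pi*r^4)
Q = 146 mL/min = 2.43333e-06 m^3/s
dP = 120.816 Pa = 120.816 / 133.322 mmHg = 0.9062 mmHg


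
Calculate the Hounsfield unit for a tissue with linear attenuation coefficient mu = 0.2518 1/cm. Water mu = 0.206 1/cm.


HU = ((mu_tissue - mu_water) / mu_water) * 1000
HU = ((0.2518 - 0.206) / 0.206) * 1000
HU = 222.3


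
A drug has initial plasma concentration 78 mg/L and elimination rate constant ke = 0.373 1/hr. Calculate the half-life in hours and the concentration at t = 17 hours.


t_half = ln(2) / ke = 0.693147 / 0.373 = 1.858 hr
C(t) = C0 * exp(-ke*t) = 78 * exp(-0.373*17)
C(17) = 0.1375 mg/L


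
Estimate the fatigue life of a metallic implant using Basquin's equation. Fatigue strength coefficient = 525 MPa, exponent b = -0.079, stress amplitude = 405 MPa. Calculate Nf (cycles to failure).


sigma_a = sigma_f' * (2Nf)^b
2Nf = (sigma_a/sigma_f')^(1/b)
2Nf = (405/525)^(1/-0.079)
2Nf = 26.707698
Nf = 13.35


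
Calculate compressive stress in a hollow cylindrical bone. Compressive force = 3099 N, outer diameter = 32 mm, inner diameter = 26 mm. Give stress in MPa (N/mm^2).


A = pi*(r_o^2 - r_i^2)
r_o = 16 mm, r_i = 13 mm
A = 273.319 mm^2
sigma = F/A = 3099 / 273.319
sigma = 11.34 MPa


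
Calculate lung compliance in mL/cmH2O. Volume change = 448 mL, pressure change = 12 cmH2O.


C = dV / dP
C = 448 / 12
C = 37.33 mL/cmH2O


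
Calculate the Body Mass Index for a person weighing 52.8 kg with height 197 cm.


BMI = weight / height^2
height = 197 cm = 1.97 m
BMI = 52.8 / 1.97^2
BMI = 13.61 kg/m^2


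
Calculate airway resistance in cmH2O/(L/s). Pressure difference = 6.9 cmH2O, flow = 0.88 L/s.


R = dP / flow
R = 6.9 / 0.88
R = 7.841 cmH2O/(L/s)


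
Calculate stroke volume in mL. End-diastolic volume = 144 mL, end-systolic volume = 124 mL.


SV = EDV - ESV
SV = 144 - 124
SV = 20 mL


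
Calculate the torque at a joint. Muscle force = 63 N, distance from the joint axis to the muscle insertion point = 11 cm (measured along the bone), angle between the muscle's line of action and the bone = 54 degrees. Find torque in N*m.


Torque = F * d * sin(theta)   (moment arm = d*sin(theta))
d = 11 cm = 0.11 m
Torque = 63 * 0.11 * sin(54)
Torque = 5.606 N*m


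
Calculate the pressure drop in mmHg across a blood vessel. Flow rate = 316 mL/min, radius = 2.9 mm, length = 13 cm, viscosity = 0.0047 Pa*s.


dP = 8*mu*L*Q / (pi*r^4)
Q = 316 mL/min = 5.26667e-06 m^3/s
dP = 115.858 Pa = 115.858 / 133.322 mmHg = 0.869 mmHg


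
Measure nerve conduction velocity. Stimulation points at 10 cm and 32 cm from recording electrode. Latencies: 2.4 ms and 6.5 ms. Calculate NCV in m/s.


Distance = (32 - 10) / 100 = 0.22 m
dt = (6.5 - 2.4) / 1000 = 0.0041 s
NCV = dist / dt = 53.66 m/s


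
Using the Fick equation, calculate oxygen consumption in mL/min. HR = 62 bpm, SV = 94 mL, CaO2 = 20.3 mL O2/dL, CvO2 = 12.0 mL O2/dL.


CO = HR*SV = 62*94/1000 = 5.828 L/min
a-v O2 diff = 20.3 - 12.0 = 8.3 mL/dL
VO2 = CO * (CaO2-CvO2) * 10 dL/L
VO2 = 5.828 * 8.3 * 10
VO2 = 483.7 mL/min


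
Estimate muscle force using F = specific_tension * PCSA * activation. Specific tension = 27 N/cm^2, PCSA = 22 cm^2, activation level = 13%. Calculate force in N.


F = sigma * PCSA * activation
F = 27 * 22 * 0.13
F = 77.22 N


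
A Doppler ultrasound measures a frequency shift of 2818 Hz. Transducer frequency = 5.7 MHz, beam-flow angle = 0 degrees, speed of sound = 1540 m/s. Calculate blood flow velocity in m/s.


v = fd * c / (2 * f0 * cos(theta))
v = 2818 * 1540 / (2 * 5.7000e+06 * cos(0))
v = 0.3807 m/s


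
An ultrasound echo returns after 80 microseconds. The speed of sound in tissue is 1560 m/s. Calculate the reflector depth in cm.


depth = c * t / 2
t = 80 us = 8.0000e-05 s
depth = 1560 * 8.0000e-05 / 2
depth = 0.0624 m = 6.24 cm


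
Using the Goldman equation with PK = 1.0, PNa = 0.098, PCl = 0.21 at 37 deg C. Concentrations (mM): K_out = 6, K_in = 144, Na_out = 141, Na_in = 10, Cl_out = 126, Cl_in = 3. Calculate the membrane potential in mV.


Vm = (RT/F)*ln((PK*Ko + PNa*Nao + PCl*Cli)/(PK*Ki + PNa*Nai + PCl*Clo))
Numer = 20.448, Denom = 171.44
Vm = -56.83 mV


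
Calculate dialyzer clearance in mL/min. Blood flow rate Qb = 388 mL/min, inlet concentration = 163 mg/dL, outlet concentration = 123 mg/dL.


K = Qb * (Cb_in - Cb_out) / Cb_in
K = 388 * (163 - 123) / 163
K = 95.21 mL/min


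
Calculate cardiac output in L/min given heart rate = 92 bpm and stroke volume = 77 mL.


CO = HR * SV
CO = 92 * 77 / 1000
CO = 7.084 L/min


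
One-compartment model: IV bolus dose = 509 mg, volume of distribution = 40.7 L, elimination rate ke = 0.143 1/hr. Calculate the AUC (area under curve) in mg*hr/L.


C0 = Dose/Vd = 509/40.7 = 12.5061 mg/L
AUC = C0/ke = 12.5061/0.143
AUC = 87.46 mg*hr/L


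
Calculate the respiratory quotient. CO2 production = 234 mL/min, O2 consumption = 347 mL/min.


RQ = VCO2 / VO2
RQ = 234 / 347
RQ = 0.6744


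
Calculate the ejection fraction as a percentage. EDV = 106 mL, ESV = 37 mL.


SV = EDV - ESV = 106 - 37 = 69 mL
EF = SV/EDV * 100 = 69/106 * 100
EF = 65.09%


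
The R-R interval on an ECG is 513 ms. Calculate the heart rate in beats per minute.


HR = 60 / RR_interval(s)
RR = 513 ms = 0.513 s
HR = 60 / 0.513 = 117 bpm


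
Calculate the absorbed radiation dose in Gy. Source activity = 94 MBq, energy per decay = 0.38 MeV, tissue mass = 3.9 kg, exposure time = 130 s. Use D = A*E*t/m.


A = 94 MBq = 9.4000e+07 Bq
E = 0.38 MeV = 6.0876e-14 J
D = A*E*t/m = 9.4000e+07*6.0876e-14*130/3.9
D = 1.9074e-04 Gy


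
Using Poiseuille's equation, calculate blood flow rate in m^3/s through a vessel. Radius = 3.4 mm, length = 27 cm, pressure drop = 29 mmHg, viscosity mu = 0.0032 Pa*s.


Q = pi*r^4*dP / (8*mu*L)
r = 0.0034 m, L = 0.27 m
dP = 29 mmHg = 3866.338 Pa
Q = 2.3483e-04 m^3/s


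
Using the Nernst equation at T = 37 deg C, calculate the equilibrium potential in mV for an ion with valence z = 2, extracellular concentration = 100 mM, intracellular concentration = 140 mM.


E = (RT/(zF)) * ln(C_out/C_in)
T = 37 + 273.15 = 310.15 K
E = (8.314 * 310.15 / (2 * 96485)) * ln(100/140)
E = -4.496 mV


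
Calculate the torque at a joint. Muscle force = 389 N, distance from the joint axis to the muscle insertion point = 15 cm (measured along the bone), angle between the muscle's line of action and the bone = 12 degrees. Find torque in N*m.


Torque = F * d * sin(theta)   (moment arm = d*sin(theta))
d = 15 cm = 0.15 m
Torque = 389 * 0.15 * sin(12)
Torque = 12.13 N*m


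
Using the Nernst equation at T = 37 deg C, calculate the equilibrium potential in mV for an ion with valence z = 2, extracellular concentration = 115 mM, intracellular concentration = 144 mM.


E = (RT/(zF)) * ln(C_out/C_in)
T = 37 + 273.15 = 310.15 K
E = (8.314 * 310.15 / (2 * 96485)) * ln(115/144)
E = -3.005 mV


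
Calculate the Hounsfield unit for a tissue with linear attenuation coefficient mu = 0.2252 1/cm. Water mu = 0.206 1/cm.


HU = ((mu_tissue - mu_water) / mu_water) * 1000
HU = ((0.2252 - 0.206) / 0.206) * 1000
HU = 93.2


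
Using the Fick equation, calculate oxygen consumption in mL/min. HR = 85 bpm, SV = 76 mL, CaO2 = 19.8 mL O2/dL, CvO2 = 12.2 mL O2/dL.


CO = HR*SV = 85*76/1000 = 6.46 L/min
a-v O2 diff = 19.8 - 12.2 = 7.6 mL/dL
VO2 = CO * (CaO2-CvO2) * 10 dL/L
VO2 = 6.46 * 7.6 * 10
VO2 = 491 mL/min


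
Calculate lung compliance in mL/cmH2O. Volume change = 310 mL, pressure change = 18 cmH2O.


C = dV / dP
C = 310 / 18
C = 17.22 mL/cmH2O


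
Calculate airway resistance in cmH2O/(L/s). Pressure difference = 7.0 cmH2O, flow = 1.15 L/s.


R = dP / flow
R = 7.0 / 1.15
R = 6.087 cmH2O/(L/s)


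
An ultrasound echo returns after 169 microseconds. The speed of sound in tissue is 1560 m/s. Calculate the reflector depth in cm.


depth = c * t / 2
t = 169 us = 1.6900e-04 s
depth = 1560 * 1.6900e-04 / 2
depth = 0.13182 m = 13.182 cm


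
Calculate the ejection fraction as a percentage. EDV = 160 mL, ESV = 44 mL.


SV = EDV - ESV = 160 - 44 = 116 mL
EF = SV/EDV * 100 = 116/160 * 100
EF = 72.5%


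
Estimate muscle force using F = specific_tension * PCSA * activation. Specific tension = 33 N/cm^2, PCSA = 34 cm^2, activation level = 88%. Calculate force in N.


F = sigma * PCSA * activation
F = 33 * 34 * 0.88
F = 987.4 N


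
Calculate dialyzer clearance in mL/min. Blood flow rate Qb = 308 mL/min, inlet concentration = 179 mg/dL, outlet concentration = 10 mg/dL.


K = Qb * (Cb_in - Cb_out) / Cb_in
K = 308 * (179 - 10) / 179
K = 290.8 mL/min


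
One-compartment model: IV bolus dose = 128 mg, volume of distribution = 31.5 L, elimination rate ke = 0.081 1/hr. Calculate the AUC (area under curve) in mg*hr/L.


C0 = Dose/Vd = 128/31.5 = 4.06349 mg/L
AUC = C0/ke = 4.06349/0.081
AUC = 50.17 mg*hr/L


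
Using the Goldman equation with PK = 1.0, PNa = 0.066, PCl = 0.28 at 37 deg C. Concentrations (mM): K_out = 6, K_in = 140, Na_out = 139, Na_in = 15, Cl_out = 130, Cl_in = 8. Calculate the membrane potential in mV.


Vm = (RT/F)*ln((PK*Ko + PNa*Nao + PCl*Cli)/(PK*Ki + PNa*Nai + PCl*Clo))
Numer = 17.414, Denom = 177.39
Vm = -62.03 mV


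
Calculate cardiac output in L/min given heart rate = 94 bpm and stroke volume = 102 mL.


CO = HR * SV
CO = 94 * 102 / 1000
CO = 9.588 L/min


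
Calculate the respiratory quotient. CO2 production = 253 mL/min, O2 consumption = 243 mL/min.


RQ = VCO2 / VO2
RQ = 253 / 243
RQ = 1.041


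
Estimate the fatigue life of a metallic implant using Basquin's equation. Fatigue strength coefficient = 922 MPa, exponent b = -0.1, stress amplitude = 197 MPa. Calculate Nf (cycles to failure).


sigma_a = sigma_f' * (2Nf)^b
2Nf = (sigma_a/sigma_f')^(1/b)
2Nf = (197/922)^(1/-0.1)
2Nf = 5042512.1
Nf = 2.5213e+06


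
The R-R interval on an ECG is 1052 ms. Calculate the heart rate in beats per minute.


HR = 60 / RR_interval(s)
RR = 1052 ms = 1.052 s
HR = 60 / 1.052 = 57.03 bpm


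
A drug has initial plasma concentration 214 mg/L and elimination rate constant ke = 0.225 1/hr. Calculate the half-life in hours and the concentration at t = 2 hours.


t_half = ln(2) / ke = 0.693147 / 0.225 = 3.081 hr
C(t) = C0 * exp(-ke*t) = 214 * exp(-0.225*2)
C(2) = 136.5 mg/L


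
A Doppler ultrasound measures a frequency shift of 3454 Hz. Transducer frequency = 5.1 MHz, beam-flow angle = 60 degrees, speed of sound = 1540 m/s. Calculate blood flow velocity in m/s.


v = fd * c / (2 * f0 * cos(theta))
v = 3454 * 1540 / (2 * 5.1000e+06 * cos(60))
v = 1.043 m/s
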